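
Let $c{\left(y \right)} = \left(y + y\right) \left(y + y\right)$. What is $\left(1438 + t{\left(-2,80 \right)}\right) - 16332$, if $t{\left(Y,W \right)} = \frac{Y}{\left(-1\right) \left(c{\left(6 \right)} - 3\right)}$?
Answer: $- \frac{2100052}{141} \approx -14894.0$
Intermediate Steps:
$c{\left(y \right)} = 4 y^{2}$ ($c{\left(y \right)} = 2 y 2 y = 4 y^{2}$)
$t{\left(Y,W \right)} = - \frac{Y}{141}$ ($t{\left(Y,W \right)} = \frac{Y}{\left(-1\right) \left(4 \cdot 6^{2} - 3\right)} = \frac{Y}{\left(-1\right) \left(4 \cdot 36 - 3\right)} = \frac{Y}{\left(-1\right) \left(144 - 3\right)} = \frac{Y}{\left(-1\right) 141} = \frac{Y}{-141} = Y \left(- \frac{1}{141}\right) = - \frac{Y}{141}$)
$\left(1438 + t{\left(-2,80 \right)}\right) - 16332 = \left(1438 - - \frac{2}{141}\right) - 16332 = \left(1438 + \frac{2}{141}\right) - 16332 = \frac{202760}{141} - 16332 = - \frac{2100052}{141}$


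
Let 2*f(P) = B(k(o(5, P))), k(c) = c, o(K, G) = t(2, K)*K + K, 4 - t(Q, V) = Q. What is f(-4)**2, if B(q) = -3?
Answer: 9/4 ≈ 2.2500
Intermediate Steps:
t(Q, V) = 4 - Q
o(K, G) = 3*K (o(K, G) = (4 - 1*2)*K + K = (4 - 2)*K + K = 2*K + K = 3*K)
f(P) = -3/2 (f(P) = (1/2)*(-3) = -3/2)
f(-4)**2 = (-3/2)**2 = 9/4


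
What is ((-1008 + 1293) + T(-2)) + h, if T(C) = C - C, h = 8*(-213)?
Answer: -1419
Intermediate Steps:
h = -1704
T(C) = 0
((-1008 + 1293) + T(-2)) + h = ((-1008 + 1293) + 0) - 1704 = (285 + 0) - 1704 = 285 - 1704 = -1419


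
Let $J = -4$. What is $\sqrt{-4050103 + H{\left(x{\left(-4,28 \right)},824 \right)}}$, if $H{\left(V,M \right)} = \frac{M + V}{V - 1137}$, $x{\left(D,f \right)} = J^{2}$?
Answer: $\frac{i \sqrt{5089526425663}}{1121} \approx 2012.5 i$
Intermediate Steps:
$x{\left(D,f \right)} = 16$ ($x{\left(D,f \right)} = \left(-4\right)^{2} = 16$)
$H{\left(V,M \right)} = \frac{M + V}{-1137 + V}$
$\sqrt{-4050103 + H{\left(x{\left(-4,28 \right)},824 \right)}} = \sqrt{-4050103 + \frac{824 + 16}{-1137 + 16}} = \sqrt{-4050103 + \frac{1}{-1121} \cdot 840} = \sqrt{-4050103 - \frac{840}{1121}} = \sqrt{- \frac{4540166303}{1121}} = \frac{i \sqrt{5089526425663}}{1121}$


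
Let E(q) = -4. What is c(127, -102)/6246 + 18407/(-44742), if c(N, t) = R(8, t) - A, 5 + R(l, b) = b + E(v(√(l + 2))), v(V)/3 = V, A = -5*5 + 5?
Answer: -9920137/23288211 ≈ -0.42597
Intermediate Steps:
A = -20 (A = -25 + 5 = -20)
v(V) = 3*V
R(l, b) = -9 + b (R(l, b) = -5 + (b - 4) = -5 + (-4 + b) = -9 + b)
c(N, t) = 11 + t (c(N, t) = (-9 + t) - 1*(-20) = (-9 + t) + 20 = 11 + t)
c(127, -102)/6246 + 18407/(-44742) = (11 - 102)/6246 + 18407/(-44742) = -91*1/6246 + 18407*(-1/44742) = -91/6246 - 18407/44742 = -9920137/23288211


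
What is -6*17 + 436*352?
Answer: 153370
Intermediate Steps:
-6*17 + 436*352 = -102 + 153472 = 153370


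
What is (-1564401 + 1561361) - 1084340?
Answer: -1087380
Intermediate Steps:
(-1564401 + 1561361) - 1084340 = -3040 - 1084340 = -1087380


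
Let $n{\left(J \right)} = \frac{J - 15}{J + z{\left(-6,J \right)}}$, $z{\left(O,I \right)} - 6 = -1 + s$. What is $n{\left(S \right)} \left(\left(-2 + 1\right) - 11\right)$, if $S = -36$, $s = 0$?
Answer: $- \frac{612}{31} \approx -19.742$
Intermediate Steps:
$z{\left(O,I \right)} = 5$ ($z{\left(O,I \right)} = 6 + \left(-1 + 0\right) = 6 - 1 = 5$)
$n{\left(J \right)} = \frac{-15 + J}{5 + J}$ ($n{\left(J \right)} = \frac{J - 15}{J + 5} = \frac{-15 + J}{5 + J}$)
$n{\left(S \right)} \left(\left(-2 + 1\right) - 11\right) = \frac{-15 - 36}{5 - 36} \left(\left(-2 + 1\right) - 11\right) = \frac{1}{-31} \left(-51\right) \left(-1 - 11\right) = \left(- \frac{1}{31}\right) \left(-51\right) \left(-12\right) = \frac{51}{31} \left(-12\right) = - \frac{612}{31}$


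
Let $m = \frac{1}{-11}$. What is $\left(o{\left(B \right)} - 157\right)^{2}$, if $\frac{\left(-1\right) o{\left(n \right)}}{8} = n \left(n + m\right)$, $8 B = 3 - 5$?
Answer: $\frac{12033961}{484} \approx 24864.0$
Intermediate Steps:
$m = - \frac{1}{11} \approx -0.090909$
$B = - \frac{1}{4}$ ($B = \frac{3 - 5}{8} = \frac{1}{8} \left(-2\right) = - \frac{1}{4} \approx -0.25$)
$o{\left(n \right)} = - 8 n \left(- \frac{1}{11} + n\right)$ ($o{\left(n \right)} = - 8 n \left(n - \frac{1}{11}\right) = - 8 n \left(- \frac{1}{11} + n\right)$)
$\left(o{\left(B \right)} - 157\right)^{2} = \left(\frac{8}{11} \left(- \frac{1}{4}\right) \left(1 - - \frac{11}{4}\right) - 157\right)^{2} = \left(\frac{8}{11} \left(- \frac{1}{4}\right) \left(1 + \frac{11}{4}\right) - 157\right)^{2} = \left(\frac{8}{11} \left(- \frac{1}{4}\right) \frac{15}{4} - 157\right)^{2} = \left(- \frac{15}{22} - 157\right)^{2} = \left(- \frac{3469}{22}\right)^{2} = \frac{12033961}{484}$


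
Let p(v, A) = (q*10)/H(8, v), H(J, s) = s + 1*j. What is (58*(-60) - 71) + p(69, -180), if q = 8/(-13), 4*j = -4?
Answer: -784791/221 ≈ -3551.1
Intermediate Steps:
j = -1 (j = (¼)*(-4) = -1)
H(J, s) = -1 + s (H(J, s) = s + 1*(-1) = s - 1 = -1 + s)
q = -8/13 (q = 8*(-1/13) = -8/13 ≈ -0.61539)
p(v, A) = -80/(13*(-1 + v)) (p(v, A) = (-8/13*10)/(-1 + v) = -80/(13*(-1 + v)))
(58*(-60) - 71) + p(69, -180) = (58*(-60) - 71) - 80/(-13 + 13*69) = (-3480 - 71) - 80/(-13 + 897) = -3551 - 80/884 = -3551 - 80*1/884 = -3551 - 20/221 = -784791/221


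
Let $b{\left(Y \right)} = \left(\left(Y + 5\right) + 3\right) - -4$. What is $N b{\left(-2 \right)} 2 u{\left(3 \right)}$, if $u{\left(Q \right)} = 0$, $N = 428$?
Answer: $0$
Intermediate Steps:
$b{\left(Y \right)} = 12 + Y$ ($b{\left(Y \right)} = \left(\left(5 + Y\right) + 3\right) + 4 = \left(8 + Y\right) + 4 = 12 + Y$)
$N b{\left(-2 \right)} 2 u{\left(3 \right)} = 428 \left(12 - 2\right) 2 \cdot 0 = 428 \cdot 10 \cdot 2 \cdot 0 = 428 \cdot 20 \cdot 0 = 428 \cdot 0 = 0$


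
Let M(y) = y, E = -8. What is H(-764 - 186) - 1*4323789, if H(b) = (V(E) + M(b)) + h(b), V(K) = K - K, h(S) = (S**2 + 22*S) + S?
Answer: -3444089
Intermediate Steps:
h(S) = S**2 + 23*S
V(K) = 0
H(b) = b + b*(23 + b) (H(b) = (0 + b) + b*(23 + b) = b + b*(23 + b))
H(-764 - 186) - 1*4323789 = (-764 - 186)*(24 + (-764 - 186)) - 1*4323789 = -950*(24 - 950) - 4323789 = -950*(-926) - 4323789 = 879700 - 4323789 = -3444089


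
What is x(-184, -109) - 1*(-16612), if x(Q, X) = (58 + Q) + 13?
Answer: 16499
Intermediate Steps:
x(Q, X) = 71 + Q
x(-184, -109) - 1*(-16612) = (71 - 184) - 1*(-16612) = -113 + 16612 = 16499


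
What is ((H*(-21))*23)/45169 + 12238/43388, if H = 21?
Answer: 56346869/979896286 ≈ 0.057503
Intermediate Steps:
((H*(-21))*23)/45169 + 12238/43388 = ((21*(-21))*23)/45169 + 12238/43388 = -441*23*(1/45169) + 12238*(1/43388) = -10143*1/45169 + 6119/21694 = -10143/45169 + 6119/21694 = 56346869/979896286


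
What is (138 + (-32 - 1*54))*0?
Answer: 0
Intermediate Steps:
(138 + (-32 - 1*54))*0 = (138 + (-32 - 54))*0 = (138 - 86)*0 = 52*0 = 0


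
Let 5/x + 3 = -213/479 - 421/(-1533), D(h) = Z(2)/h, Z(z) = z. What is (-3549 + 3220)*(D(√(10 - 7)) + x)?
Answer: 1207935015/2327791 - 658*√3/3 ≈ 139.02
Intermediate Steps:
D(h) = 2/h
x = -3671535/2327791 (x = 5/(-3 + (-213/479 - 421/(-1533))) = 5/(-3 + (-213*1/479 - 421*(-1/1533))) = 5/(-3 + (-213/479 + 421/1533)) = 5/(-3 - 124870/734307) = 5/(-2327791/734307) = 5*(-734307/2327791) = -3671535/2327791 ≈ -1.5773)
(-3549 + 3220)*(D(√(10 - 7)) + x) = (-3549 + 3220)*(2/(√(10 - 7)) - 3671535/2327791) = -329*(2/(√3) - 3671535/2327791) = -329*(2*(√3/3) - 3671535/2327791) = -329*(2*√3/3 - 3671535/2327791) = -329*(-3671535/2327791 + 2*√3/3) = 1207935015/2327791 - 658*√3/3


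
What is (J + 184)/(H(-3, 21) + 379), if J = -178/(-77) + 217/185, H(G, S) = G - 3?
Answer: 2670719/5313385 ≈ 0.50264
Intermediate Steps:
H(G, S) = -3 + G
J = 49639/14245 (J = -178*(-1/77) + 217*(1/185) = 178/77 + 217/185 = 49639/14245 ≈ 3.4847)
(J + 184)/(H(-3, 21) + 379) = (49639/14245 + 184)/((-3 - 3) + 379) = 2670719/(14245*(-6 + 379)) = (2670719/14245)/373 = (2670719/14245)*(1/373) = 2670719/5313385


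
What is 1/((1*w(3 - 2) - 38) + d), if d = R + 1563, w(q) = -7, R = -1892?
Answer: -1/374 ≈ -0.0026738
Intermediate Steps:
d = -329 (d = -1892 + 1563 = -329)
1/((1*w(3 - 2) - 38) + d) = 1/((1*(-7) - 38) - 329) = 1/((-7 - 38) - 329) = 1/(-45 - 329) = 1/(-374) = -1/374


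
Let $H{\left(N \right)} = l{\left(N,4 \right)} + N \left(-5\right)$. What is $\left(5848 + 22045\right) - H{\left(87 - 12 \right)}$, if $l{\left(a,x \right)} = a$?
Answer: $28193$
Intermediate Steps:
$H{\left(N \right)} = - 4 N$ ($H{\left(N \right)} = N + N \left(-5\right) = N - 5 N = - 4 N$)
$\left(5848 + 22045\right) - H{\left(87 - 12 \right)} = \left(5848 + 22045\right) - - 4 \left(87 - 12\right) = 27893 - - 4 \left(87 - 12\right) = 27893 - \left(-4\right) 75 = 27893 - -300 = 27893 + 300 = 28193$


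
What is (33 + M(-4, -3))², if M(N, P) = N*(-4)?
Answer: 2401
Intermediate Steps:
M(N, P) = -4*N
(33 + M(-4, -3))² = (33 - 4*(-4))² = (33 + 16)² = 49² = 2401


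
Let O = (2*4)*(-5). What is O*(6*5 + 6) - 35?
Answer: -1475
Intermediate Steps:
O = -40 (O = 8*(-5) = -40)
O*(6*5 + 6) - 35 = -40*(6*5 + 6) - 35 = -40*(30 + 6) - 35 = -40*36 - 35 = -1440 - 35 = -1475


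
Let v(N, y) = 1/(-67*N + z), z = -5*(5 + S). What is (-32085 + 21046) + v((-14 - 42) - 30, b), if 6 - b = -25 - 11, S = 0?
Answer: -63330742/5737 ≈ -11039.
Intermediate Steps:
b = 42 (b = 6 - (-25 - 11) = 6 - 1*(-36) = 6 + 36 = 42)
z = -25 (z = -5*(5 + 0) = -5*5 = -25)
v(N, y) = 1/(-25 - 67*N) (v(N, y) = 1/(-67*N - 25) = 1/(-25 - 67*N))
(-32085 + 21046) + v((-14 - 42) - 30, b) = (-32085 + 21046) - 1/(25 + 67*((-14 - 42) - 30)) = -11039 - 1/(25 + 67*(-56 - 30)) = -11039 - 1/(25 + 67*(-86)) = -11039 - 1/(25 - 5762) = -11039 - 1/(-5737) = -11039 - 1*(-1/5737) = -11039 + 1/5737 = -63330742/5737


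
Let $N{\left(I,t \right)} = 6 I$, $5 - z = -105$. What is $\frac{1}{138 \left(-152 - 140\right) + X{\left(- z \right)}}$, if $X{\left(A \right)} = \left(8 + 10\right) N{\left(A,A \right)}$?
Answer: $- \frac{1}{52176} \approx -1.9166 \cdot 10^{-5}$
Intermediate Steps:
$z = 110$ ($z = 5 - -105 = 5 + 105 = 110$)
$X{\left(A \right)} = 108 A$ ($X{\left(A \right)} = \left(8 + 10\right) 6 A = 18 \cdot 6 A = 108 A$)
$\frac{1}{138 \left(-152 - 140\right) + X{\left(- z \right)}} = \frac{1}{138 \left(-152 - 140\right) + 108 \left(\left(-1\right) 110\right)} = \frac{1}{138 \left(-292\right) + 108 \left(-110\right)} = \frac{1}{-40296 - 11880} = \frac{1}{-52176} = - \frac{1}{52176}$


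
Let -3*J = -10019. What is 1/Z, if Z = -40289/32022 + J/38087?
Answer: -1219621914/1427544337 ≈ -0.85435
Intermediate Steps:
J = 10019/3 (J = -⅓*(-10019) = 10019/3 ≈ 3339.7)
Z = -1427544337/1219621914 (Z = -40289/32022 + (10019/3)/38087 = -40289*1/32022 + (10019/3)*(1/38087) = -40289/32022 + 10019/114261 = -1427544337/1219621914 ≈ -1.1705)
1/Z = 1/(-1427544337/1219621914) = -1219621914/1427544337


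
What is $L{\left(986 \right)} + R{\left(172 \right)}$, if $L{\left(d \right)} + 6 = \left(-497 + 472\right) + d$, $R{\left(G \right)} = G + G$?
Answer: $1299$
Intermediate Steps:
$R{\left(G \right)} = 2 G$
$L{\left(d \right)} = -31 + d$ ($L{\left(d \right)} = -6 + \left(\left(-497 + 472\right) + d\right) = -6 + \left(-25 + d\right) = -31 + d$)
$L{\left(986 \right)} + R{\left(172 \right)} = \left(-31 + 986\right) + 2 \cdot 172 = 955 + 344 = 1299$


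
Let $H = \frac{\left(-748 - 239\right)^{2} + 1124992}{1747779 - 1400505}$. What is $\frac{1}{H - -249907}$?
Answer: $\frac{5886}{1470988181} \approx 4.0014 \cdot 10^{-6}$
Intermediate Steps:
$H = \frac{35579}{5886}$ ($H = \frac{\left(-987\right)^{2} + 1124992}{347274} = \left(974169 + 1124992\right) \frac{1}{347274} = 2099161 \cdot \frac{1}{347274} = \frac{35579}{5886} \approx 6.0447$)
$\frac{1}{H - -249907} = \frac{1}{\frac{35579}{5886} - -249907} = \frac{1}{\frac{35579}{5886} + 249907} = \frac{1}{\frac{1470988181}{5886}} = \frac{5886}{1470988181}$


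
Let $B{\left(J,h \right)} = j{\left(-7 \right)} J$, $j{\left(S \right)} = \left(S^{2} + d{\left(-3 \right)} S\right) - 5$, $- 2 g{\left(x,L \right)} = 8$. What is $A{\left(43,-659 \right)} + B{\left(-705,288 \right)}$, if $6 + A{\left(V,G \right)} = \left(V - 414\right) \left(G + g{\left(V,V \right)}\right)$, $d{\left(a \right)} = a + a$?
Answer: $185337$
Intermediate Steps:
$g{\left(x,L \right)} = -4$ ($g{\left(x,L \right)} = \left(- \frac{1}{2}\right) 8 = -4$)
$d{\left(a \right)} = 2 a$
$j{\left(S \right)} = -5 + S^{2} - 6 S$ ($j{\left(S \right)} = \left(S^{2} + 2 \left(-3\right) S\right) - 5 = \left(S^{2} - 6 S\right) - 5 = -5 + S^{2} - 6 S$)
$A{\left(V,G \right)} = -6 + \left(-414 + V\right) \left(-4 + G\right)$ ($A{\left(V,G \right)} = -6 + \left(V - 414\right) \left(G - 4\right) = -6 + \left(-414 + V\right) \left(-4 + G\right)$)
$B{\left(J,h \right)} = 86 J$ ($B{\left(J,h \right)} = \left(-5 + \left(-7\right)^{2} - -42\right) J = \left(-5 + 49 + 42\right) J = 86 J$)
$A{\left(43,-659 \right)} + B{\left(-705,288 \right)} = \left(1650 - -272826 - 172 - 28337\right) + 86 \left(-705\right) = \left(1650 + 272826 - 172 - 28337\right) - 60630 = 245967 - 60630 = 185337$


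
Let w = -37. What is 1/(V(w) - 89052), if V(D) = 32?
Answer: -1/89020 ≈ -1.1233e-5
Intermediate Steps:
1/(V(w) - 89052) = 1/(32 - 89052) = 1/(-89020) = -1/89020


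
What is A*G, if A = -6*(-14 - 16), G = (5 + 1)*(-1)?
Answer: -1080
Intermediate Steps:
G = -6 (G = 6*(-1) = -6)
A = 180 (A = -6*(-30) = 180)
A*G = 180*(-6) = -1080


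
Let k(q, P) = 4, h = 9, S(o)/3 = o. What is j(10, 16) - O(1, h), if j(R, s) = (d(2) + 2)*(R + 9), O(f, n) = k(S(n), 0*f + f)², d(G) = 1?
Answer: 41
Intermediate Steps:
S(o) = 3*o
O(f, n) = 16 (O(f, n) = 4² = 16)
j(R, s) = 27 + 3*R (j(R, s) = (1 + 2)*(R + 9) = 3*(9 + R) = 27 + 3*R)
j(10, 16) - O(1, h) = (27 + 3*10) - 1*16 = (27 + 30) - 16 = 57 - 16 = 41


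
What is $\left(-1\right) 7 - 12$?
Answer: $-19$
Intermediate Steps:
$\left(-1\right) 7 - 12 = -7 - 12 = -19$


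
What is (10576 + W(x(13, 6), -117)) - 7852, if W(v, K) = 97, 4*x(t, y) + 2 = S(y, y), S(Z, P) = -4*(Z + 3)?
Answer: 2821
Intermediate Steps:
S(Z, P) = -12 - 4*Z (S(Z, P) = -4*(3 + Z) = -12 - 4*Z)
x(t, y) = -7/2 - y (x(t, y) = -1/2 + (-12 - 4*y)/4 = -1/2 + (-3 - y) = -7/2 - y)
(10576 + W(x(13, 6), -117)) - 7852 = (10576 + 97) - 7852 = 10673 - 7852 = 2821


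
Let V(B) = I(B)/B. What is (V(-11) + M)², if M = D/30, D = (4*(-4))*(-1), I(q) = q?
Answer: 529/225 ≈ 2.3511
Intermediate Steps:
D = 16 (D = -16*(-1) = 16)
M = 8/15 (M = 16/30 = 16*(1/30) = 8/15 ≈ 0.53333)
V(B) = 1 (V(B) = B/B = 1)
(V(-11) + M)² = (1 + 8/15)² = (23/15)² = 529/225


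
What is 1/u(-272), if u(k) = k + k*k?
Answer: 1/73712 ≈ 1.3566e-5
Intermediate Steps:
u(k) = k + k²
1/u(-272) = 1/(-272*(1 - 272)) = 1/(-272*(-271)) = 1/73712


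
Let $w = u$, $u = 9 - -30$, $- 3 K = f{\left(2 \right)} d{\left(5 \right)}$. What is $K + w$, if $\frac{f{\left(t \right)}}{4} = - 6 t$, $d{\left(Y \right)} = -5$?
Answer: $-41$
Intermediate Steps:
$f{\left(t \right)} = - 24 t$ ($f{\left(t \right)} = 4 \left(- 6 t\right) = - 24 t$)
$K = -80$ ($K = - \frac{\left(-24\right) 2 \left(-5\right)}{3} = - \frac{\left(-48\right) \left(-5\right)}{3} = \left(- \frac{1}{3}\right) 240 = -80$)
$u = 39$ ($u = 9 + 30 = 39$)
$w = 39$
$K + w = -80 + 39 = -41$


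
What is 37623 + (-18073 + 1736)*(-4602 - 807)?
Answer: 88404456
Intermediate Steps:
37623 + (-18073 + 1736)*(-4602 - 807) = 37623 - 16337*(-5409) = 37623 + 88366833 = 88404456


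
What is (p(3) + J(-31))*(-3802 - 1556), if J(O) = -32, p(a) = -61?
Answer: 498294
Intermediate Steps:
(p(3) + J(-31))*(-3802 - 1556) = (-61 - 32)*(-3802 - 1556) = -93*(-5358) = 498294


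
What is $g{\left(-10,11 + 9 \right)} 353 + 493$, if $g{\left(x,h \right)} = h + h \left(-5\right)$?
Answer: $-27747$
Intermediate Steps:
$g{\left(x,h \right)} = - 4 h$ ($g{\left(x,h \right)} = h - 5 h = - 4 h$)
$g{\left(-10,11 + 9 \right)} 353 + 493 = - 4 \left(11 + 9\right) 353 + 493 = \left(-4\right) 20 \cdot 353 + 493 = \left(-80\right) 353 + 493 = -28240 + 493 = -27747$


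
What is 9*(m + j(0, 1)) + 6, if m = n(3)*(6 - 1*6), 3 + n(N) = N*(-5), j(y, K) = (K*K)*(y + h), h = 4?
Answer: 42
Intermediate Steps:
j(y, K) = K²*(4 + y) (j(y, K) = (K*K)*(y + 4) = K²*(4 + y))
n(N) = -3 - 5*N (n(N) = -3 + N*(-5) = -3 - 5*N)
m = 0 (m = (-3 - 5*3)*(6 - 1*6) = (-3 - 15)*(6 - 6) = -18*0 = 0)
9*(m + j(0, 1)) + 6 = 9*(0 + 1²*(4 + 0)) + 6 = 9*(0 + 1*4) + 6 = 9*(0 + 4) + 6 = 9*4 + 6 = 36 + 6 = 42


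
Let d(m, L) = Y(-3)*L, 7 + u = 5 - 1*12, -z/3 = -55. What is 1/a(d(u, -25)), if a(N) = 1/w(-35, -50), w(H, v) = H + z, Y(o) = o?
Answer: 130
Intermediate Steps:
z = 165 (z = -3*(-55) = 165)
u = -14 (u = -7 + (5 - 1*12) = -7 + (5 - 12) = -7 - 7 = -14)
w(H, v) = 165 + H (w(H, v) = H + 165 = 165 + H)
d(m, L) = -3*L
a(N) = 1/130 (a(N) = 1/(165 - 35) = 1/130)
1/a(d(u, -25)) = 1/(1/130) = 130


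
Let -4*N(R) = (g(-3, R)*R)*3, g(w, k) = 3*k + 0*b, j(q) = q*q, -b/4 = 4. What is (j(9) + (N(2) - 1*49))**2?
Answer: 529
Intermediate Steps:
b = -16 (b = -4*4 = -16)
j(q) = q**2
g(w, k) = 3*k (g(w, k) = 3*k + 0*(-16) = 3*k + 0 = 3*k)
N(R) = -9*R**2/4 (N(R) = -(3*R)*R*3/4 = -3*R**2*3/4 = -9*R**2/4)
(j(9) + (N(2) - 1*49))**2 = (9**2 + (-9/4*2**2 - 1*49))**2 = (81 + (-9/4*4 - 49))**2 = (81 + (-9 - 49))**2 = (81 - 58)**2 = 23**2 = 529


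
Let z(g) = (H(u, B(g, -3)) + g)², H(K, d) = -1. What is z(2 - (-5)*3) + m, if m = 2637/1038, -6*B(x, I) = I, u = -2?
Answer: 89455/346 ≈ 258.54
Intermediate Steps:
B(x, I) = -I/6
m = 879/346 (m = 2637*(1/1038) = 879/346 ≈ 2.5405)
z(g) = (-1 + g)²
z(2 - (-5)*3) + m = (-1 + (2 - (-5)*3))² + 879/346 = (-1 + (2 - 1*(-15)))² + 879/346 = (-1 + (2 + 15))² + 879/346 = (-1 + 17)² + 879/346 = 16² + 879/346 = 256 + 879/346 = 89455/346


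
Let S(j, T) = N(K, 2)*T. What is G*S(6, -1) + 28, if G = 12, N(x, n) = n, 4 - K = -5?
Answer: 4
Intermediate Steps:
K = 9 (K = 4 - 1*(-5) = 4 + 5 = 9)
S(j, T) = 2*T
G*S(6, -1) + 28 = 12*(2*(-1)) + 28 = 12*(-2) + 28 = -24 + 28 = 4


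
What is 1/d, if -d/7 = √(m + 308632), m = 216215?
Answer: -√524847/3673929 ≈ -0.00019719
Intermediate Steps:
d = -7*√524847 (d = -7*√(216215 + 308632) = -7*√524847 ≈ -5071.2)
1/d = 1/(-7*√524847) = -√524847/3673929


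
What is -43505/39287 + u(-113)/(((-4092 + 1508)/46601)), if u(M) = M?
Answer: 12162912183/5971624 ≈ 2036.8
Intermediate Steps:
-43505/39287 + u(-113)/(((-4092 + 1508)/46601)) = -43505/39287 - 113*46601/(-4092 + 1508) = -43505*1/39287 - 113/((-2584*1/46601)) = -43505/39287 - 113/(-2584/46601) = -43505/39287 - 113*(-46601/2584) = -43505/39287 + 5265913/2584 = 12162912183/5971624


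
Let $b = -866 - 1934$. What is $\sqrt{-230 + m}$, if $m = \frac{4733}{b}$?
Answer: $\frac{i \sqrt{4541131}}{140} \approx 15.221 i$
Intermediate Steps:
$b = -2800$ ($b = -866 - 1934 = -2800$)
$m = - \frac{4733}{2800}$ ($m = \frac{4733}{-2800} = 4733 \left(- \frac{1}{2800}\right) = - \frac{4733}{2800} \approx -1.6904$)
$\sqrt{-230 + m} = \sqrt{-230 - \frac{4733}{2800}} = \sqrt{- \frac{648733}{2800}} = \frac{i \sqrt{4541131}}{140}$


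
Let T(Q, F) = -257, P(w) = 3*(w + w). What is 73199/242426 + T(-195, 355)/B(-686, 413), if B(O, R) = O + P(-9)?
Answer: 58235371/89697620 ≈ 0.64924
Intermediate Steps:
P(w) = 6*w (P(w) = 3*(2*w) = 6*w)
B(O, R) = -54 + O (B(O, R) = O + 6*(-9) = O - 54 = -54 + O)
73199/242426 + T(-195, 355)/B(-686, 413) = 73199/242426 - 257/(-54 - 686) = 73199*(1/242426) - 257/(-740) = 73199/242426 - 257*(-1/740) = 73199/242426 + 257/740 = 58235371/89697620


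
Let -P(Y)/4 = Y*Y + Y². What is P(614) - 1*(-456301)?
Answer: -2559667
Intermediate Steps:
P(Y) = -8*Y² (P(Y) = -4*(Y*Y + Y²) = -4*(Y² + Y²) = -8*Y²)
P(614) - 1*(-456301) = -8*614² - 1*(-456301) = -8*376996 + 456301 = -3015968 + 456301 = -2559667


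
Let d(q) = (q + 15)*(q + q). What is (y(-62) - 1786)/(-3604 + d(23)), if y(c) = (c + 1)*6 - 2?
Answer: 1077/928 ≈ 1.1606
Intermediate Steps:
y(c) = 4 + 6*c (y(c) = (1 + c)*6 - 2 = (6 + 6*c) - 2 = 4 + 6*c)
d(q) = 2*q*(15 + q) (d(q) = (15 + q)*(2*q) = 2*q*(15 + q))
(y(-62) - 1786)/(-3604 + d(23)) = ((4 + 6*(-62)) - 1786)/(-3604 + 2*23*(15 + 23)) = ((4 - 372) - 1786)/(-3604 + 2*23*38) = (-368 - 1786)/(-3604 + 1748) = -2154/(-1856) = -2154*(-1/1856) = 1077/928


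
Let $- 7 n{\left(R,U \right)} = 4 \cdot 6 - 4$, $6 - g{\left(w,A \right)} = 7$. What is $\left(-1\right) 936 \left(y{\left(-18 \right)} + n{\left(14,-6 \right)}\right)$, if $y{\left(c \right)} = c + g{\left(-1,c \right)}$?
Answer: $\frac{143208}{7} \approx 20458.0$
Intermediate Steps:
$g{\left(w,A \right)} = -1$ ($g{\left(w,A \right)} = 6 - 7 = -1$)
$n{\left(R,U \right)} = - \frac{20}{7}$ ($n{\left(R,U \right)} = - \frac{4 \cdot 6 - 4}{7} = - \frac{24 - 4}{7} = \left(- \frac{1}{7}\right) 20 = - \frac{20}{7}$)
$y{\left(c \right)} = -1 + c$ ($y{\left(c \right)} = c - 1 = -1 + c$)
$\left(-1\right) 936 \left(y{\left(-18 \right)} + n{\left(14,-6 \right)}\right) = \left(-1\right) 936 \left(\left(-1 - 18\right) - \frac{20}{7}\right) = - 936 \left(-19 - \frac{20}{7}\right) = \left(-936\right) \left(- \frac{153}{7}\right) = \frac{143208}{7}$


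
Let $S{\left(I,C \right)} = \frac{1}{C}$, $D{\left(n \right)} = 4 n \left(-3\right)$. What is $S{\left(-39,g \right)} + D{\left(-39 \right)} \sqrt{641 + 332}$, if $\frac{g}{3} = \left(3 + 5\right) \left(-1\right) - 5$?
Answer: $- \frac{1}{39} + 468 \sqrt{973} \approx 14598.0$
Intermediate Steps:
$D{\left(n \right)} = - 12 n$
$g = -39$ ($g = 3 \left(\left(3 + 5\right) \left(-1\right) - 5\right) = 3 \left(8 \left(-1\right) - 5\right) = 3 \left(-8 - 5\right) = 3 \left(-13\right) = -39$)
$S{\left(-39,g \right)} + D{\left(-39 \right)} \sqrt{641 + 332} = \frac{1}{-39} + \left(-12\right) \left(-39\right) \sqrt{641 + 332} = - \frac{1}{39} + 468 \sqrt{973}$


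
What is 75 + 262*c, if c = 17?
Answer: 4529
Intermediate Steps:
75 + 262*c = 75 + 262*17 = 75 + 4454 = 4529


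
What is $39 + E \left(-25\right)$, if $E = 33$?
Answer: $-786$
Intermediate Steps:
$39 + E \left(-25\right) = 39 + 33 \left(-25\right) = 39 - 825 = -786$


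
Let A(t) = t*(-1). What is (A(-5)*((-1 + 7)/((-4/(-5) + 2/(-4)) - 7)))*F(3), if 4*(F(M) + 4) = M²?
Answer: 525/67 ≈ 7.8358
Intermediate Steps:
A(t) = -t
F(M) = -4 + M²/4
(A(-5)*((-1 + 7)/((-4/(-5) + 2/(-4)) - 7)))*F(3) = ((-1*(-5))*((-1 + 7)/((-4/(-5) + 2/(-4)) - 7)))*(-4 + (¼)*3²) = (5*(6/((-4*(-⅕) + 2*(-¼)) - 7)))*(-4 + (¼)*9) = (5*(6/((⅘ - ½) - 7)))*(-4 + 9/4) = (5*(6/(3/10 - 7)))*(-7/4) = (5*(6/(-67/10)))*(-7/4) = (5*(6*(-10/67)))*(-7/4) = (5*(-60/67))*(-7/4) = -300/67*(-7/4) = 525/67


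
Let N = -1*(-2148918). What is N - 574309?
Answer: 1574609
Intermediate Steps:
N = 2148918
N - 574309 = 2148918 - 574309 = 1574609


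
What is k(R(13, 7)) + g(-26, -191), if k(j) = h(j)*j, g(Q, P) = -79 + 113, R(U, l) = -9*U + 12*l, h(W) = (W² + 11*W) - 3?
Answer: -23825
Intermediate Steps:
h(W) = -3 + W² + 11*W
g(Q, P) = 34
k(j) = j*(-3 + j² + 11*j) (k(j) = (-3 + j² + 11*j)*j = j*(-3 + j² + 11*j))
k(R(13, 7)) + g(-26, -191) = (-9*13 + 12*7)*(-3 + (-9*13 + 12*7)² + 11*(-9*13 + 12*7)) + 34 = (-117 + 84)*(-3 + (-117 + 84)² + 11*(-117 + 84)) + 34 = -33*(-3 + (-33)² + 11*(-33)) + 34 = -33*(-3 + 1089 - 363) + 34 = -33*723 + 34 = -23859 + 34 = -23825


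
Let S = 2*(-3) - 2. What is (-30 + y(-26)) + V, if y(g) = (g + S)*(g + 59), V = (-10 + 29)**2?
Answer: -791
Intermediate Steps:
S = -8 (S = -6 - 2 = -8)
V = 361 (V = 19**2 = 361)
y(g) = (-8 + g)*(59 + g) (y(g) = (g - 8)*(g + 59) = (-8 + g)*(59 + g))
(-30 + y(-26)) + V = (-30 + (-472 + (-26)**2 + 51*(-26))) + 361 = (-30 + (-472 + 676 - 1326)) + 361 = (-30 - 1122) + 361 = -1152 + 361 = -791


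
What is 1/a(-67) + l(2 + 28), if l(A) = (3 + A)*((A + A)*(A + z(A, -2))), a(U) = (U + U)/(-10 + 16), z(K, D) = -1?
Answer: 3847137/67 ≈ 57420.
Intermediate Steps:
a(U) = U/3 (a(U) = (2*U)/6 = (2*U)*(1/6) = U/3)
l(A) = 2*A*(-1 + A)*(3 + A) (l(A) = (3 + A)*((A + A)*(A - 1)) = (3 + A)*((2*A)*(-1 + A)) = (3 + A)*(2*A*(-1 + A)) = 2*A*(-1 + A)*(3 + A))
1/a(-67) + l(2 + 28) = 1/((1/3)*(-67)) + 2*(2 + 28)*(-3 + (2 + 28)**2 + 2*(2 + 28)) = 1/(-67/3) + 2*30*(-3 + 30**2 + 2*30) = -3/67 + 2*30*(-3 + 900 + 60) = -3/67 + 2*30*957 = -3/67 + 57420 = 3847137/67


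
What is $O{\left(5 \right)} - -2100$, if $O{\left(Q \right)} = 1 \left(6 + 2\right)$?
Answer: $2108$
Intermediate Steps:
$O{\left(Q \right)} = 8$ ($O{\left(Q \right)} = 1 \cdot 8 = 8$)
$O{\left(5 \right)} - -2100 = 8 - -2100 = 8 + 2100 = 2108$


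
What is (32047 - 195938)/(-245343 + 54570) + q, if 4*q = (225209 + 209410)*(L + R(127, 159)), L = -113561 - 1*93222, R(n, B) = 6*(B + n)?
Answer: -17002837158402065/763092 ≈ -2.2282e+10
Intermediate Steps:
R(n, B) = 6*B + 6*n
L = -206783 (L = -113561 - 93222 = -206783)
q = -89126014473/4 (q = ((225209 + 209410)*(-206783 + (6*159 + 6*127)))/4 = (434619*(-206783 + (954 + 762)))/4 = (434619*(-206783 + 1716))/4 = (434619*(-205067))/4 = (1/4)*(-89126014473) = -89126014473/4 ≈ -2.2282e+10)
(32047 - 195938)/(-245343 + 54570) + q = (32047 - 195938)/(-245343 + 54570) - 89126014473/4 = -163891/(-190773) - 89126014473/4 = -163891*(-1/190773) - 89126014473/4 = 163891/190773 - 89126014473/4 = -17002837158402065/763092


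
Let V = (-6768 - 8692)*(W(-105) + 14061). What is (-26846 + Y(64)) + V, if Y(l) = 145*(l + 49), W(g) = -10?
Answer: -217238921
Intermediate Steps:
Y(l) = 7105 + 145*l (Y(l) = 145*(49 + l) = 7105 + 145*l)
V = -217228460 (V = (-6768 - 8692)*(-10 + 14061) = -15460*14051 = -217228460)
(-26846 + Y(64)) + V = (-26846 + (7105 + 145*64)) - 217228460 = (-26846 + (7105 + 9280)) - 217228460 = (-26846 + 16385) - 217228460 = -10461 - 217228460 = -217238921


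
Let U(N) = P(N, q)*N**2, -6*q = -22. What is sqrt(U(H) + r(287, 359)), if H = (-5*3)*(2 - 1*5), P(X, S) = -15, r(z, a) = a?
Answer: 8*I*sqrt(469) ≈ 173.25*I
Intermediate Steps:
q = 11/3 (q = -1/6*(-22) = 11/3 ≈ 3.6667)
H = 45 (H = -15*(2 - 5) = -15*(-3) = 45)
U(N) = -15*N**2
sqrt(U(H) + r(287, 359)) = sqrt(-15*45**2 + 359) = sqrt(-15*2025 + 359) = sqrt(-30375 + 359) = sqrt(-30016) = 8*I*sqrt(469)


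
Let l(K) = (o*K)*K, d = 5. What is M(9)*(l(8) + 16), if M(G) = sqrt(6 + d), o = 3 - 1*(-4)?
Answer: 464*sqrt(11) ≈ 1538.9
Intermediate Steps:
o = 7 (o = 3 + 4 = 7)
l(K) = 7*K**2 (l(K) = (7*K)*K = 7*K**2)
M(G) = sqrt(11) (M(G) = sqrt(6 + 5) = sqrt(11))
M(9)*(l(8) + 16) = sqrt(11)*(7*8**2 + 16) = sqrt(11)*(7*64 + 16) = sqrt(11)*(448 + 16) = sqrt(11)*464 = 464*sqrt(11)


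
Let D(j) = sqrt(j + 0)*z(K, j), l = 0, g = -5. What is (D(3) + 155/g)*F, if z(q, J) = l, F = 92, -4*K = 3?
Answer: -2852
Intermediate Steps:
K = -3/4 (K = -1/4*3 = -3/4 ≈ -0.75000)
z(q, J) = 0
D(j) = 0 (D(j) = sqrt(j + 0)*0 = sqrt(j)*0 = 0)
(D(3) + 155/g)*F = (0 + 155/(-5))*92 = (0 + 155*(-1/5))*92 = (0 - 31)*92 = -31*92 = -2852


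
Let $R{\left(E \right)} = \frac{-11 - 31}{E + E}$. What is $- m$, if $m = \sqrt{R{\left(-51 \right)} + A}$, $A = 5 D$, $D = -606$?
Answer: $- \frac{i \sqrt{875551}}{17} \approx - 55.042 i$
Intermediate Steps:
$R{\left(E \right)} = - \frac{21}{E}$ ($R{\left(E \right)} = - \frac{42}{2 E} = - 42 \frac{1}{2 E} = - \frac{21}{E}$)
$A = -3030$ ($A = 5 \left(-606\right) = -3030$)
$m = \frac{i \sqrt{875551}}{17}$ ($m = \sqrt{- \frac{21}{-51} - 3030} = \sqrt{\left(-21\right) \left(- \frac{1}{51}\right) - 3030} = \sqrt{\frac{7}{17} - 3030} = \sqrt{- \frac{51503}{17}} = \frac{i \sqrt{875551}}{17} \approx 55.042 i$)
$- m = - \frac{i \sqrt{875551}}{17}$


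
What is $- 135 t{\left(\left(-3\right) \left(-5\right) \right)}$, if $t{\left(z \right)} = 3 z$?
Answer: $-6075$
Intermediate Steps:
$- 135 t{\left(\left(-3\right) \left(-5\right) \right)} = - 135 \cdot 3 \left(\left(-3\right) \left(-5\right)\right) = - 135 \cdot 3 \cdot 15 = \left(-135\right) 45 = -6075$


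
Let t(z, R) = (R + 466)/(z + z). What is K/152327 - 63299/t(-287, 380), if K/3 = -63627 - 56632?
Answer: 58875393940/1370943 ≈ 42945.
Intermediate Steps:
K = -360777 (K = 3*(-63627 - 56632) = 3*(-120259) = -360777)
t(z, R) = (466 + R)/(2*z) (t(z, R) = (466 + R)/((2*z)) = (466 + R)*(1/(2*z)) = (466 + R)/(2*z))
K/152327 - 63299/t(-287, 380) = -360777/152327 - 63299*(-574/(466 + 380)) = -360777*1/152327 - 63299/((½)*(-1/287)*846) = -360777/152327 - 63299/(-423/287) = -360777/152327 - 63299*(-287/423) = -360777/152327 + 18166813/423 = 58875393940/1370943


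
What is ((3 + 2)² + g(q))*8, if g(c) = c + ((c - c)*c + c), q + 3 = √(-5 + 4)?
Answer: 152 + 16*I ≈ 152.0 + 16.0*I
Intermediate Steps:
q = -3 + I (q = -3 + √(-5 + 4) = -3 + √(-1) = -3 + I ≈ -3.0 + 1.0*I)
g(c) = 2*c (g(c) = c + (0*c + c) = c + (0 + c) = c + c = 2*c)
((3 + 2)² + g(q))*8 = ((3 + 2)² + 2*(-3 + I))*8 = (5² + (-6 + 2*I))*8 = (25 + (-6 + 2*I))*8 = (19 + 2*I)*8 = 152 + 16*I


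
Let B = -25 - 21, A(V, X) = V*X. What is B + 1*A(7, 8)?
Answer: 10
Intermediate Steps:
B = -46
B + 1*A(7, 8) = -46 + 1*(7*8) = -46 + 1*56 = -46 + 56 = 10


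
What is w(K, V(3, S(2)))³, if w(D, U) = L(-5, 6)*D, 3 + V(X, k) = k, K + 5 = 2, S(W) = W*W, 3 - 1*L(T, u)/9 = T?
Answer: -10077696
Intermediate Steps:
L(T, u) = 27 - 9*T
S(W) = W²
K = -3 (K = -5 + 2 = -3)
V(X, k) = -3 + k
w(D, U) = 72*D (w(D, U) = (27 - 9*(-5))*D = (27 + 45)*D = 72*D)
w(K, V(3, S(2)))³ = (72*(-3))³ = (-216)³ = -10077696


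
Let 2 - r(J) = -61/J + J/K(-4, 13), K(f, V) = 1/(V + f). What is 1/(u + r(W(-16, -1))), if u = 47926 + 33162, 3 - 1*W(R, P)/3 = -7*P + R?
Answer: 36/2907637 ≈ 1.2381e-5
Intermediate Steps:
W(R, P) = 9 - 3*R + 21*P (W(R, P) = 9 - 3*(-7*P + R) = 9 - 3*(R - 7*P) = 9 + (-3*R + 21*P) = 9 - 3*R + 21*P)
u = 81088
r(J) = 2 - 9*J + 61/J (r(J) = 2 - (-61/J + J/(1/(13 - 4))) = 2 - (-61/J + J/(1/9)) = 2 - (-61/J + J/(⅑)) = 2 - (-61/J + J*9) = 2 - (-61/J + 9*J) = 2 + (-9*J + 61/J) = 2 - 9*J + 61/J)
1/(u + r(W(-16, -1))) = 1/(81088 + (2 - 9*(9 - 3*(-16) + 21*(-1)) + 61/(9 - 3*(-16) + 21*(-1)))) = 1/(81088 + (2 - 9*(9 + 48 - 21) + 61/(9 + 48 - 21))) = 1/(81088 + (2 - 9*36 + 61/36)) = 1/(81088 + (2 - 324 + 61*(1/36))) = 1/(81088 + (2 - 324 + 61/36)) = 1/(81088 - 11531/36) = 1/(2907637/36) = 36/2907637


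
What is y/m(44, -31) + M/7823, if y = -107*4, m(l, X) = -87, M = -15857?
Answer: 1968685/680601 ≈ 2.8926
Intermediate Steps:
y = -428
y/m(44, -31) + M/7823 = -428/(-87) - 15857/7823 = -428*(-1/87) - 15857*1/7823 = 428/87 - 15857/7823 = 1968685/680601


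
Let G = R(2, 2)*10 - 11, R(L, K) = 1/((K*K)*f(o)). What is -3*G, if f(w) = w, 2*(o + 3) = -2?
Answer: 279/8 ≈ 34.875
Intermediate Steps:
o = -4 (o = -3 + (½)*(-2) = -3 - 1 = -4)
R(L, K) = -1/(4*K²) (R(L, K) = 1/((K*K)*(-4)) = 1/(K²*(-4)) = 1/(-4*K²) = -1/(4*K²))
G = -93/8 (G = -¼/2²*10 - 11 = -¼*¼*10 - 11 = -1/16*10 - 11 = -5/8 - 11 = -93/8 ≈ -11.625)
-3*G = -3*(-93/8) = 279/8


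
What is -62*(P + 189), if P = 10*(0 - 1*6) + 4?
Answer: -8246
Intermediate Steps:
P = -56 (P = 10*(0 - 6) + 4 = 10*(-6) + 4 = -60 + 4 = -56)
-62*(P + 189) = -62*(-56 + 189) = -62*133 = -8246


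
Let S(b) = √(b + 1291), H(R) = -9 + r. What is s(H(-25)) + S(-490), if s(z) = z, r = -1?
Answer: -10 + 3*√89 ≈ 18.302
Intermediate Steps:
H(R) = -10 (H(R) = -9 - 1 = -10)
S(b) = √(1291 + b)
s(H(-25)) + S(-490) = -10 + √(1291 - 490) = -10 + √801 = -10 + 3*√89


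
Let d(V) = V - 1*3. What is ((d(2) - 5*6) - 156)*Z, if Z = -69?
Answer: 12903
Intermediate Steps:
d(V) = -3 + V (d(V) = V - 3 = -3 + V)
((d(2) - 5*6) - 156)*Z = (((-3 + 2) - 5*6) - 156)*(-69) = ((-1 - 30) - 156)*(-69) = (-31 - 156)*(-69) = -187*(-69) = 12903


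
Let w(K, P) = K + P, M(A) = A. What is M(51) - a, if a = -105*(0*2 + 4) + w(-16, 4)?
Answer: 483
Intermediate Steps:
a = -432 (a = -105*(0*2 + 4) + (-16 + 4) = -105*(0 + 4) - 12 = -105*4 - 12 = -420 - 12 = -432)
M(51) - a = 51 - 1*(-432) = 51 + 432 = 483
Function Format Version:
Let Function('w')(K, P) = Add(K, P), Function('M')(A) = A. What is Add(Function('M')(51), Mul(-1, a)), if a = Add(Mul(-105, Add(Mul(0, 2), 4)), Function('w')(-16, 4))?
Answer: 483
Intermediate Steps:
a = -432 (a = Add(Mul(-105, Add(Mul(0, 2), 4)), Add(-16, 4)) = Add(Mul(-105, Add(0, 4)), -12) = Add(Mul(-105, 4), -12) = Add(-420, -12) = -432)
Add(Function('M')(51), Mul(-1, a)) = Add(51, Mul(-1, -432)) = Add(51, 432) = 483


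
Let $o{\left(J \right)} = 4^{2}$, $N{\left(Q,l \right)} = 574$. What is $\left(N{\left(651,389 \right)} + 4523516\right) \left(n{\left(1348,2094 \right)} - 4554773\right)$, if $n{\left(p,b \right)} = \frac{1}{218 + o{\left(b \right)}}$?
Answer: $- \frac{803641915527215}{39} \approx -2.0606 \cdot 10^{13}$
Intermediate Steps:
$o{\left(J \right)} = 16$
$n{\left(p,b \right)} = \frac{1}{234}$ ($n{\left(p,b \right)} = \frac{1}{218 + 16} = \frac{1}{234}$)
$\left(N{\left(651,389 \right)} + 4523516\right) \left(n{\left(1348,2094 \right)} - 4554773\right) = \left(574 + 4523516\right) \left(\frac{1}{234} - 4554773\right) = 4524090 \left(- \frac{1065816881}{234}\right) = - \frac{803641915527215}{39}$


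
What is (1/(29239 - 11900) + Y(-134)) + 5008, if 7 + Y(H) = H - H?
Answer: 86712340/17339 ≈ 5001.0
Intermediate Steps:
Y(H) = -7 (Y(H) = -7 + (H - H) = -7 + 0 = -7)
(1/(29239 - 11900) + Y(-134)) + 5008 = (1/(29239 - 11900) - 7) + 5008 = (1/17339 - 7) + 5008 = -121372/17339 + 5008 = 86712340/17339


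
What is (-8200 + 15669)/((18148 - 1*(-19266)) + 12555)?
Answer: 7469/49969 ≈ 0.14947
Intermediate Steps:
(-8200 + 15669)/((18148 - 1*(-19266)) + 12555) = 7469/((18148 + 19266) + 12555) = 7469/(37414 + 12555) = 7469/49969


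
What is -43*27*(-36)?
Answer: 41796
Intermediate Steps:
-43*27*(-36) = -1161*(-36) = 41796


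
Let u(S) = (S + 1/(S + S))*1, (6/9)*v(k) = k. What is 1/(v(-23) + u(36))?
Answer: 72/109 ≈ 0.66055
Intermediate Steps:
v(k) = 3*k/2
u(S) = S + 1/(2*S) (u(S) = (S + 1/(2*S))*1 = S + 1/(2*S))
1/(v(-23) + u(36)) = 1/((3/2)*(-23) + (36 + (½)/36)) = 1/(-69/2 + (36 + (½)*(1/36))) = 1/(-69/2 + (36 + 1/72)) = 1/(-69/2 + 2593/72) = 1/(109/72) = 72/109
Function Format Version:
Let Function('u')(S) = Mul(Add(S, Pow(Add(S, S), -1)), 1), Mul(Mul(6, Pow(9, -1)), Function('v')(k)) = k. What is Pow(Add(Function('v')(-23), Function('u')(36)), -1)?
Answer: Rational(72, 109) ≈ 0.66055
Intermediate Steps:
Function('v')(k) = Mul(Rational(3, 2), k)
Function('u')(S) = Add(S, Mul(Rational(1, 2), Pow(S, -1))) (Function('u')(S) = Mul(Add(S, Pow(Mul(2, S), -1)), 1) = Mul(Add(S, Mul(Rational(1, 2), Pow(S, -1))), 1) = Add(S, Mul(Rational(1, 2), Pow(S, -1))))
Pow(Add(Function('v')(-23), Function('u')(36)), -1) = Pow(Add(Mul(Rational(3, 2), -23), Add(36, Mul(Rational(1, 2), Pow(36, -1)))), -1) = Pow(Add(Rational(-69, 2), Add(36, Mul(Rational(1, 2), Rational(1, 36)))), -1) = Pow(Add(Rational(-69, 2), Add(36, Rational(1, 72))), -1) = Pow(Add(Rational(-69, 2), Rational(2593, 72)), -1) = Pow(Rational(109, 72), -1) = Rational(72, 109)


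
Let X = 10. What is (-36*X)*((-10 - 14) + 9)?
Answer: 5400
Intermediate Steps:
(-36*X)*((-10 - 14) + 9) = (-36*10)*((-10 - 14) + 9) = -360*(-24 + 9) = -360*(-15) = 5400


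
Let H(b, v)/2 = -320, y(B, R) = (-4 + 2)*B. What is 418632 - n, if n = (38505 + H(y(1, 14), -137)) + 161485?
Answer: 219282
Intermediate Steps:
y(B, R) = -2*B
H(b, v) = -640 (H(b, v) = 2*(-320) = -640)
n = 199350 (n = (38505 - 640) + 161485 = 37865 + 161485 = 199350)
418632 - n = 418632 - 1*199350 = 418632 - 199350 = 219282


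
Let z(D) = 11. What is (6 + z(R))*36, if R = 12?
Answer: 612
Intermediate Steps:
(6 + z(R))*36 = (6 + 11)*36 = 17*36 = 612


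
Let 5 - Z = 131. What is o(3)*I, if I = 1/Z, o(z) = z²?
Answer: -1/14 ≈ -0.071429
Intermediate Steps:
Z = -126 (Z = 5 - 1*131 = 5 - 131 = -126)
I = -1/126 (I = 1/(-126) = -1/126 ≈ -0.0079365)
o(3)*I = 3²*(-1/126) = 9*(-1/126) = -1/14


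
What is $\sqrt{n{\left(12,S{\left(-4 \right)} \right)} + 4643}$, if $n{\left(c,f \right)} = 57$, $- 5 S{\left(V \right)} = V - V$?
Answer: $10 \sqrt{47} \approx 68.557$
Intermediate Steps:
$S{\left(V \right)} = 0$ ($S{\left(V \right)} = - \frac{V - V}{5} = \left(- \frac{1}{5}\right) 0 = 0$)
$\sqrt{n{\left(12,S{\left(-4 \right)} \right)} + 4643} = \sqrt{57 + 4643} = \sqrt{4700} = 10 \sqrt{47}$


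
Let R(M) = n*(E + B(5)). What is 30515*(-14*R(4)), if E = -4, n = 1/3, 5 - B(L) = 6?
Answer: 2136050/3 ≈ 7.1202e+5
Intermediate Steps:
B(L) = -1 (B(L) = 5 - 1*6 = 5 - 6 = -1)
n = ⅓ ≈ 0.33333
R(M) = -5/3 (R(M) = (-4 - 1)/3 = (⅓)*(-5) = -5/3)
30515*(-14*R(4)) = 30515*(-14*(-5/3)) = 30515*(70/3) = 2136050/3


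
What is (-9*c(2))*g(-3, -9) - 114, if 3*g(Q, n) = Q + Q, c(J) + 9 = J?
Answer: -240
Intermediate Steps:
c(J) = -9 + J
g(Q, n) = 2*Q/3 (g(Q, n) = (Q + Q)/3 = (2*Q)/3 = 2*Q/3)
(-9*c(2))*g(-3, -9) - 114 = (-9*(-9 + 2))*((⅔)*(-3)) - 114 = -9*(-7)*(-2) - 114 = 63*(-2) - 114 = -126 - 114 = -240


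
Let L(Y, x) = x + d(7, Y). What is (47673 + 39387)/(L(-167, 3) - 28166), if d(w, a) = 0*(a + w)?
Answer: -87060/28163 ≈ -3.0913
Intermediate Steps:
d(w, a) = 0
L(Y, x) = x (L(Y, x) = x + 0 = x)
(47673 + 39387)/(L(-167, 3) - 28166) = (47673 + 39387)/(3 - 28166) = 87060/(-28163) = 87060*(-1/28163) = -87060/28163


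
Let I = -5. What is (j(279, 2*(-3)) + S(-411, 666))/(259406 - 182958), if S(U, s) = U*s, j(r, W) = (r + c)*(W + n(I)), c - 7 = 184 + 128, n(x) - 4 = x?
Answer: -34739/9556 ≈ -3.6353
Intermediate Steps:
n(x) = 4 + x
c = 319 (c = 7 + (184 + 128) = 7 + 312 = 319)
j(r, W) = (-1 + W)*(319 + r) (j(r, W) = (r + 319)*(W + (4 - 5)) = (319 + r)*(W - 1) = (319 + r)*(-1 + W) = (-1 + W)*(319 + r))
(j(279, 2*(-3)) + S(-411, 666))/(259406 - 182958) = ((-319 - 1*279 + 319*(2*(-3)) + (2*(-3))*279) - 411*666)/(259406 - 182958) = ((-319 - 279 + 319*(-6) - 6*279) - 273726)/76448 = ((-319 - 279 - 1914 - 1674) - 273726)*(1/76448) = (-4186 - 273726)*(1/76448) = -277912*1/76448 = -34739/9556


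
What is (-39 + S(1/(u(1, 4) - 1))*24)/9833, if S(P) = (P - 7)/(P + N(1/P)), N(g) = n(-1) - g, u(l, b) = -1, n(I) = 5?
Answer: -867/127829 ≈ -0.0067825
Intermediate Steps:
N(g) = 5 - g
S(P) = (-7 + P)/(5 + P - 1/P) (S(P) = (P - 7)/(P + (5 - 1/P)) = (-7 + P)/(5 + P - 1/P))
(-39 + S(1/(u(1, 4) - 1))*24)/9833 = (-39 + ((-7 + 1/(-1 - 1))/((-1 - 1)*(-1 + (1/(-1 - 1))² + 5/(-1 - 1))))*24)/9833 = (-39 + ((-7 + 1/(-2))/((-2)*(-1 + (1/(-2))² + 5/(-2))))*24)*(1/9833) = (-39 - (-7 - ½)/(2*(-1 + (-½)² + 5*(-½)))*24)*(1/9833) = (-39 - ½*(-15/2)/(-1 + ¼ - 5/2)*24)*(1/9833) = (-39 - ½*(-15/2)/(-13/4)*24)*(1/9833) = (-39 - ½*(-4/13)*(-15/2)*24)*(1/9833) = (-39 - 15/13*24)*(1/9833) = (-39 - 360/13)*(1/9833) = -867/13*1/9833 = -867/127829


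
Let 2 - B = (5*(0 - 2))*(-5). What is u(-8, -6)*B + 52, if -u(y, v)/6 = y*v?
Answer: 13876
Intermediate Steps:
B = -48 (B = 2 - 5*(0 - 2)*(-5) = 2 - 5*(-2)*(-5) = 2 - (-10)*(-5) = 2 - 1*50 = 2 - 50 = -48)
u(y, v) = -6*v*y (u(y, v) = -6*y*v = -6*v*y)
u(-8, -6)*B + 52 = -6*(-6)*(-8)*(-48) + 52 = -288*(-48) + 52 = 13824 + 52 = 13876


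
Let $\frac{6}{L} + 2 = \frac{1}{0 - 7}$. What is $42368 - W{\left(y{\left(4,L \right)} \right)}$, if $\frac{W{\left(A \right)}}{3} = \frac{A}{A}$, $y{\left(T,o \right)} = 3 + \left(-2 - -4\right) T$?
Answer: $42365$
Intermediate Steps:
$L = - \frac{14}{5}$ ($L = \frac{6}{-2 + \frac{1}{0 - 7}} = \frac{6}{-2 + \frac{1}{-7}} = \frac{6}{-2 - \frac{1}{7}} = \frac{6}{- \frac{15}{7}} = 6 \left(- \frac{7}{15}\right) = - \frac{14}{5} \approx -2.8$)
$y{\left(T,o \right)} = 3 + 2 T$ ($y{\left(T,o \right)} = 3 + \left(-2 + 4\right) T = 3 + 2 T$)
$W{\left(A \right)} = 3$ ($W{\left(A \right)} = 3 \frac{A}{A} = 3 \cdot 1 = 3$)
$42368 - W{\left(y{\left(4,L \right)} \right)} = 42368 - 3 = 42365$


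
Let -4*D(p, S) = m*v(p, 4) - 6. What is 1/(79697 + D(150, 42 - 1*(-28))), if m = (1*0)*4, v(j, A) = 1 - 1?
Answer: 2/159397 ≈ 1.2547e-5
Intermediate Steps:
v(j, A) = 0
m = 0 (m = 0*4 = 0)
D(p, S) = 3/2 (D(p, S) = -(0*0 - 6)/4 = -(0 - 6)/4 = -¼*(-6) = 3/2)
1/(79697 + D(150, 42 - 1*(-28))) = 1/(79697 + 3/2) = 1/(159397/2) = 2/159397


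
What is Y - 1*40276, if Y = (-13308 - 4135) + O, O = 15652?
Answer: -42067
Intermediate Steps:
Y = -1791 (Y = (-13308 - 4135) + 15652 = -17443 + 15652 = -1791)
Y - 1*40276 = -1791 - 1*40276 = -1791 - 40276 = -42067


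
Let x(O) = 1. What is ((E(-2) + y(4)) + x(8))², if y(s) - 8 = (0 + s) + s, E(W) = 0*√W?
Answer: 289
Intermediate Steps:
E(W) = 0
y(s) = 8 + 2*s (y(s) = 8 + ((0 + s) + s) = 8 + (s + s) = 8 + 2*s)
((E(-2) + y(4)) + x(8))² = ((0 + (8 + 2*4)) + 1)² = ((0 + (8 + 8)) + 1)² = ((0 + 16) + 1)² = (16 + 1)² = 17² = 289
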